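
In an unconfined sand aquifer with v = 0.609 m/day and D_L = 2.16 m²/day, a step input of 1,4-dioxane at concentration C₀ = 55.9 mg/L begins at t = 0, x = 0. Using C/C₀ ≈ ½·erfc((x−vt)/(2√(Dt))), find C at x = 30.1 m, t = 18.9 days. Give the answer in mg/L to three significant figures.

1.11 mg/L

For a continuous step input, C/C₀ ≈ ½·erfc((x−vt)/(2√(Dt))).
vt = 0.609 × 18.9 = 11.5101 m and 2√(Dt) = 2√(2.16 × 18.9) = 12.78 m.
Argument (x−vt)/(2√(Dt)) = (30.1 − 11.5101)/12.78 = 1.455; ½·erfc(1.455) = 0.01981.
C = 55.9 × 0.01981 = 1.11 mg/L.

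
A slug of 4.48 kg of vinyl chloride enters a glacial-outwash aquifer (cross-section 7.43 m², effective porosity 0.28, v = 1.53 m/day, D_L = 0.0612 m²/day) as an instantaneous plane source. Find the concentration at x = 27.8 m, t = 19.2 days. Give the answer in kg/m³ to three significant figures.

For an instantaneous plane source, C(x,t) = M/(n_e·A·√(4πDt)) · exp(−(x−vt)²/(4Dt)), with n_e·A the pore (flow) area.
Plume center vt = 1.53 × 19.2 = 29.376 m, so the well at 27.8 m is 1.576 m upgradient of the peak.
√(4πDt) = 3.843 m, giving peak height M/(n_e·A·√(4πDt)) = 4.48/(0.28 × 7.43 × 3.843) = 0.5604 kg/m³.
(x−vt)²/(4Dt) = (-1.576)²/(4 × 0.0612 × 19.2) = 0.5284; exp(−0.5284) = 0.5895.
C = 0.5604 × 0.5895 = 0.330 kg/m³.

0.330 kg/m³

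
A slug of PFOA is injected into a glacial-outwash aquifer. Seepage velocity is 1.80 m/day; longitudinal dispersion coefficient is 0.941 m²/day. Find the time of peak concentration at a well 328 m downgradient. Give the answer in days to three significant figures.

182 days

For the 1D instantaneous-source solution, setting ∂C/∂t = 0 at fixed x gives v²t² + 2Dt − x² = 0, so t = (√(D² + v²x²) − D)/v².
√(D² + v²x²) = √(0.941² + 1.80² × 328²) = 590.4; v² = 3.24.
t = (590.4 − 0.941)/3.24 = 182 days (vs. the pure-advection estimate x/v = 182 d).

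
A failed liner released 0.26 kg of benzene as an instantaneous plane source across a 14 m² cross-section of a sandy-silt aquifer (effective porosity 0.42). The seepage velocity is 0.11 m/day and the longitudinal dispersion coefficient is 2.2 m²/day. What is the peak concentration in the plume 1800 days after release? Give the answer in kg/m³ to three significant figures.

The peak of an instantaneous 1D plume sits at x = vt; there the Gaussian factor is 1 and C_max = M/(n_e·A·√(4πDt)), where n_e·A is the pore area the mass is dissolved in.
√(4πDt) = √(4π × 2.2 × 1800) = 223.1 m, so C_max = 0.26/(0.42 × 14 × 223.1) = 0.000198 kg/m³.

0.000198 kg/m³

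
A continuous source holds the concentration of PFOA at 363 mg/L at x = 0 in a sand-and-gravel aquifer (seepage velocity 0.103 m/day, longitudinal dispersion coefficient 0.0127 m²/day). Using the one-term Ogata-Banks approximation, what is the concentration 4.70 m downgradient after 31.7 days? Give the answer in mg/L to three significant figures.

For a continuous step input, C/C₀ ≈ ½·erfc((x−vt)/(2√(Dt))).
vt = 0.103 × 31.7 = 3.2651 m and 2√(Dt) = 2√(0.0127 × 31.7) = 1.269 m.
Argument (x−vt)/(2√(Dt)) = (4.70 − 3.2651)/1.269 = 1.131; ½·erfc(1.131) = 0.05486.
C = 363 × 0.05486 = 19.9 mg/L.

19.9 mg/L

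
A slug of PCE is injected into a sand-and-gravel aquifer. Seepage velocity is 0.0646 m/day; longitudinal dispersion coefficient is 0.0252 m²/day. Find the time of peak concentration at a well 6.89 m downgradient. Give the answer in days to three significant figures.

For the 1D instantaneous-source solution, setting ∂C/∂t = 0 at fixed x gives v²t² + 2Dt − x² = 0, so t = (√(D² + v²x²) − D)/v².
√(D² + v²x²) = √(0.0252² + 0.0646² × 6.89²) = 0.4458; v² = 0.00417316.
t = (0.4458 − 0.0252)/0.00417316 = 101 days (vs. the pure-advection estimate x/v = 107 d).

101 days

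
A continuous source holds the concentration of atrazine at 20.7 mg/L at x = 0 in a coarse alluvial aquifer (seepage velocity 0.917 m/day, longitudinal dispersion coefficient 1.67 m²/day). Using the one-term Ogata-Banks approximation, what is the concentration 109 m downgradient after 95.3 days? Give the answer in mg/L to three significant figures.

2.34 mg/L

For a continuous step input, C/C₀ ≈ ½·erfc((x−vt)/(2√(Dt))).
vt = 0.917 × 95.3 = 87.3901 m and 2√(Dt) = 2√(1.67 × 95.3) = 25.23 m.
Argument (x−vt)/(2√(Dt)) = (109 − 87.3901)/25.23 = 0.8565; ½·erfc(0.8565) = 0.1129.
C = 20.7 × 0.1129 = 2.34 mg/L.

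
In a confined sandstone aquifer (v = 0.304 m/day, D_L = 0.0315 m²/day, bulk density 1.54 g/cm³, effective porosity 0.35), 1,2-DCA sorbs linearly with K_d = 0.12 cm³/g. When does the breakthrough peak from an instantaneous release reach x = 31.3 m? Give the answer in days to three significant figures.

157 days

Retardation factor R = 1 + ρ_b·K_d/n = 1 + 1.54 × 0.12/0.35 = 1.528.
Sorption retards both mechanisms: v_R = v/R = 0.1990 m/day, D_R = D/R = 0.02062 m²/day.
Peak time from v_R²t² + 2D_R t − x² = 0: t = (√(D_R² + v_R²x²) − D_R)/v_R².
√(D_R² + v_R²x²) = √(0.02062² + 0.1990² × 31.3²) = 6.229; v_R² = 0.03960.
t = (6.229 − 0.02062)/0.03960 = 157 days.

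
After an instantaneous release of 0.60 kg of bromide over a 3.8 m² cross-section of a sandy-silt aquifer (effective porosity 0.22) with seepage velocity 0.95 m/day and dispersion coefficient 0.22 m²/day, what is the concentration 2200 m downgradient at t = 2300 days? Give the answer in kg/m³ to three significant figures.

For an instantaneous plane source, C(x,t) = M/(n_e·A·√(4πDt)) · exp(−(x−vt)²/(4Dt)), with n_e·A the pore (flow) area.
Plume center vt = 0.95 × 2300 = 2185 m, so the well at 2200 m is 15 m downgradient of the peak.
√(4πDt) = 79.74 m, giving peak height M/(n_e·A·√(4πDt)) = 0.60/(0.22 × 3.8 × 79.74) = 0.009001 kg/m³.
(x−vt)²/(4Dt) = (15)²/(4 × 0.22 × 2300) = 0.1112; exp(−0.1112) = 0.8948.
C = 0.009001 × 0.8948 = 0.00805 kg/m³.

0.00805 kg/m³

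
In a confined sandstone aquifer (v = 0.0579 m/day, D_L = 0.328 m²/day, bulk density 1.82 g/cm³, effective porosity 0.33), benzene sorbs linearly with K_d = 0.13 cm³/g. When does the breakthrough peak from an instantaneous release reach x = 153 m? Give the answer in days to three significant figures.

4370 days

Retardation factor R = 1 + ρ_b·K_d/n = 1 + 1.82 × 0.13/0.33 = 1.717.
Sorption retards both mechanisms: v_R = v/R = 0.03372 m/day, D_R = D/R = 0.1910 m²/day.
Peak time from v_R²t² + 2D_R t − x² = 0: t = (√(D_R² + v_R²x²) − D_R)/v_R².
√(D_R² + v_R²x²) = √(0.1910² + 0.03372² × 153²) = 5.163; v_R² = 0.001137.
t = (5.163 − 0.1910)/0.001137 = 4370 days.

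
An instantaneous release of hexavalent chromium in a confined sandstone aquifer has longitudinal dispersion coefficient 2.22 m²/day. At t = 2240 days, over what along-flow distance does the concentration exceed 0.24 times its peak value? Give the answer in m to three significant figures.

337 m

The plume is Gaussian with σ = √(2Dt) = √(2 × 2.22 × 2240) = 99.73 m.
C/C_peak = exp(−Δx²/(2σ²)) = 0.24 ⇒ Δx = σ·√(−2 ln 0.24) = 99.73 × 1.689 = 168.4 m.
Width = 2Δx = 337 m.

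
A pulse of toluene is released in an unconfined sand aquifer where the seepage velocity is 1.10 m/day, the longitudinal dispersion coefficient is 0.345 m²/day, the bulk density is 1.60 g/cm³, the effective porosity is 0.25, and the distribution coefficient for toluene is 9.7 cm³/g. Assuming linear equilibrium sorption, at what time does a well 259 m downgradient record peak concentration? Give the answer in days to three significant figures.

14800 days

Retardation factor R = 1 + ρ_b·K_d/n = 1 + 1.60 × 9.7/0.25 = 63.08.
Sorption retards both mechanisms: v_R = v/R = 0.01744 m/day, D_R = D/R = 0.005469 m²/day.
Peak time from v_R²t² + 2D_R t − x² = 0: t = (√(D_R² + v_R²x²) − D_R)/v_R².
√(D_R² + v_R²x²) = √(0.005469² + 0.01744² × 259²) = 4.517; v_R² = 0.0003042.
t = (4.517 − 0.005469)/0.0003042 = 14800 days.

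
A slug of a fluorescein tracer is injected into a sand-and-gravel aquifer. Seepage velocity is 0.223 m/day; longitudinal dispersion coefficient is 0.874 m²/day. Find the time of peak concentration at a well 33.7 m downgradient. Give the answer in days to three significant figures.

For the 1D instantaneous-source solution, setting ∂C/∂t = 0 at fixed x gives v²t² + 2Dt − x² = 0, so t = (√(D² + v²x²) − D)/v².
√(D² + v²x²) = √(0.874² + 0.223² × 33.7²) = 7.566; v² = 0.049729.
t = (7.566 − 0.874)/0.049729 = 135 days (vs. the pure-advection estimate x/v = 151 d).

135 days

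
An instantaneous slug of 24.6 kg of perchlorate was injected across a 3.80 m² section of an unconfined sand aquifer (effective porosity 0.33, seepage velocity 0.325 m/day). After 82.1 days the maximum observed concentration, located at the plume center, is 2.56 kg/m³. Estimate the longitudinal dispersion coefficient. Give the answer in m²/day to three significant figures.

At the plume center C_max = M/(n_e·A·√(4πDt)), so D = M²/(4πt·(n_e·A·C_max)²).
n_e·A·C_max = 0.33 × 3.80 × 2.56 = 3.210 kg/m.
D = 24.6²/(4π × 82.1 × 3.210²) = 0.0569 m²/day.

0.0569 m²/day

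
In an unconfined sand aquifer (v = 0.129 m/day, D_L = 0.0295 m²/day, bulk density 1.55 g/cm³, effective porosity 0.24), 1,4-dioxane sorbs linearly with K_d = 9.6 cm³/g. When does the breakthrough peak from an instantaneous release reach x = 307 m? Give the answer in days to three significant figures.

150000 days

Retardation factor R = 1 + ρ_b·K_d/n = 1 + 1.55 × 9.6/0.24 = 63.00.
Sorption retards both mechanisms: v_R = v/R = 0.002048 m/day, D_R = D/R = 0.0004683 m²/day.
Peak time from v_R²t² + 2D_R t − x² = 0: t = (√(D_R² + v_R²x²) − D_R)/v_R².
√(D_R² + v_R²x²) = √(0.0004683² + 0.002048² × 307²) = 0.6287; v_R² = 4.194e-06.
t = (0.6287 − 0.0004683)/4.194e-06 = 150000 days.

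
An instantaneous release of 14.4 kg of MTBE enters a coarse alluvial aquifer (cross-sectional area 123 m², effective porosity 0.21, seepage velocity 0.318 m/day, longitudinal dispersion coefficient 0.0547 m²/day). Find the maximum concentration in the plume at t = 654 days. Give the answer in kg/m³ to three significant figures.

0.0263 kg/m³

The peak of an instantaneous 1D plume sits at x = vt; there the Gaussian factor is 1 and C_max = M/(n_e·A·√(4πDt)), where n_e·A is the pore area the mass is dissolved in.
√(4πDt) = √(4π × 0.0547 × 654) = 21.20 m, so C_max = 14.4/(0.21 × 123 × 21.20) = 0.0263 kg/m³.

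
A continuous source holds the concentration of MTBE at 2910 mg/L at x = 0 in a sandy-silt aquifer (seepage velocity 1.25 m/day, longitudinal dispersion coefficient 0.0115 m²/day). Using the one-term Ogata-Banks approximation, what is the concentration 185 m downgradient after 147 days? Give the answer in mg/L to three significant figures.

723 mg/L

For a continuous step input, C/C₀ ≈ ½·erfc((x−vt)/(2√(Dt))).
vt = 1.25 × 147 = 183.75 m and 2√(Dt) = 2√(0.0115 × 147) = 2.600 m.
Argument (x−vt)/(2√(Dt)) = (185 − 183.75)/2.600 = 0.4808; ½·erfc(0.4808) = 0.2483.
C = 2910 × 0.2483 = 723 mg/L.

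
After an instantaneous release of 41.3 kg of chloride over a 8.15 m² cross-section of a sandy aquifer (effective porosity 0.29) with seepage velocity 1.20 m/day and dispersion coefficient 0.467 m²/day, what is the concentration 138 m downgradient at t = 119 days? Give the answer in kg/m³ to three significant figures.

For an instantaneous plane source, C(x,t) = M/(n_e·A·√(4πDt)) · exp(−(x−vt)²/(4Dt)), with n_e·A the pore (flow) area.
Plume center vt = 1.20 × 119 = 142.8 m, so the well at 138 m is 4.8 m upgradient of the peak.
√(4πDt) = 26.43 m, giving peak height M/(n_e·A·√(4πDt)) = 41.3/(0.29 × 8.15 × 26.43) = 0.6611 kg/m³.
(x−vt)²/(4Dt) = (-4.8)²/(4 × 0.467 × 119) = 0.1036; exp(−0.1036) = 0.9016.
C = 0.6611 × 0.9016 = 0.596 kg/m³.

0.596 kg/m³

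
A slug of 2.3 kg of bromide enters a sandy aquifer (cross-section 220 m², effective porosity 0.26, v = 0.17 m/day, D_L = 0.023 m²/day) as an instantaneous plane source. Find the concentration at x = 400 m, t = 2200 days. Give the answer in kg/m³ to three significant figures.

5.65e-05 kg/m³

For an instantaneous plane source, C(x,t) = M/(n_e·A·√(4πDt)) · exp(−(x−vt)²/(4Dt)), with n_e·A the pore (flow) area.
Plume center vt = 0.17 × 2200 = 374 m, so the well at 400 m is 26 m downgradient of the peak.
√(4πDt) = 25.22 m, giving peak height M/(n_e·A·√(4πDt)) = 2.3/(0.26 × 220 × 25.22) = 0.001594 kg/m³.
(x−vt)²/(4Dt) = (26)²/(4 × 0.023 × 2200) = 3.340; exp(−3.340) = 0.03544.
C = 0.001594 × 0.03544 = 5.65e-05 kg/m³.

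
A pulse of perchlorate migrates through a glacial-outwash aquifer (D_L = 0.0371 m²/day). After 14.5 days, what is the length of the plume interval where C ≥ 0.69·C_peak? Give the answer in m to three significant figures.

1.79 m

The plume is Gaussian with σ = √(2Dt) = √(2 × 0.0371 × 14.5) = 1.037 m.
C/C_peak = exp(−Δx²/(2σ²)) = 0.69 ⇒ Δx = σ·√(−2 ln 0.69) = 1.037 × 0.8615 = 0.8934 m.
Width = 2Δx = 1.79 m.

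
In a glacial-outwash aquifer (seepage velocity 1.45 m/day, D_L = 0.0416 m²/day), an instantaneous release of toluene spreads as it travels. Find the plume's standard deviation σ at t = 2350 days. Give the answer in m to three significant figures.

14.0 m

Dispersive spreading gives a Gaussian with σ² = 2Dt; advection only shifts the center.
σ = √(2 × 0.0416 × 2350) = 14.0 m.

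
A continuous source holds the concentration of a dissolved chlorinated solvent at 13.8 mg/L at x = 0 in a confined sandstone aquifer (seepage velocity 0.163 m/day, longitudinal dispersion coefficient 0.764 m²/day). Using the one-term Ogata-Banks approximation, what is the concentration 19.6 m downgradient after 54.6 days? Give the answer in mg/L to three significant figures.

1.67 mg/L

For a continuous step input, C/C₀ ≈ ½·erfc((x−vt)/(2√(Dt))).
vt = 0.163 × 54.6 = 8.8998 m and 2√(Dt) = 2√(0.764 × 54.6) = 12.92 m.
Argument (x−vt)/(2√(Dt)) = (19.6 − 8.8998)/12.92 = 0.8282; ½·erfc(0.8282) = 0.1207.
C = 13.8 × 0.1207 = 1.67 mg/L.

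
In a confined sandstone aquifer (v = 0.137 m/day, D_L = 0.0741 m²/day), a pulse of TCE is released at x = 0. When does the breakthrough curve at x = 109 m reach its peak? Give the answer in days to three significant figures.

For the 1D instantaneous-source solution, setting ∂C/∂t = 0 at fixed x gives v²t² + 2Dt − x² = 0, so t = (√(D² + v²x²) − D)/v².
√(D² + v²x²) = √(0.0741² + 0.137² × 109²) = 14.93; v² = 0.018769.
t = (14.93 − 0.0741)/0.018769 = 792 days (vs. the pure-advection estimate x/v = 796 d).

792 days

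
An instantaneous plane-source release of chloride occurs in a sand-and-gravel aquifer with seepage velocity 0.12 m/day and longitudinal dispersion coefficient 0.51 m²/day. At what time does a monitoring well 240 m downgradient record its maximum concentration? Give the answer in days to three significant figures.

For the 1D instantaneous-source solution, setting ∂C/∂t = 0 at fixed x gives v²t² + 2Dt − x² = 0, so t = (√(D² + v²x²) − D)/v².
√(D² + v²x²) = √(0.51² + 0.12² × 240²) = 28.80; v² = 0.0144.
t = (28.80 − 0.51)/0.0144 = 1960 days (vs. the pure-advection estimate x/v = 2000 d).

1960 days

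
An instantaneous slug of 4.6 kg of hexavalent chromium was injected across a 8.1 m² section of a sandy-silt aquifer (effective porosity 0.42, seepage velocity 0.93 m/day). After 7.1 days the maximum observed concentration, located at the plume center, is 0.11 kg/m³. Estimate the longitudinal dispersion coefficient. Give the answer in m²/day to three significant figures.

1.69 m²/day

At the plume center C_max = M/(n_e·A·√(4πDt)), so D = M²/(4πt·(n_e·A·C_max)²).
n_e·A·C_max = 0.42 × 8.1 × 0.11 = 0.3742 kg/m.
D = 4.6²/(4π × 7.1 × 0.3742²) = 1.69 m²/day.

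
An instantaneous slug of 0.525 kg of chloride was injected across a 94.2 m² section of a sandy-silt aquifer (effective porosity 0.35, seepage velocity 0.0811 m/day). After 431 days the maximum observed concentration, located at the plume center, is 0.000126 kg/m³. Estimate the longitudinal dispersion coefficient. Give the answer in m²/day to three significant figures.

2.95 m²/day

At the plume center C_max = M/(n_e·A·√(4πDt)), so D = M²/(4πt·(n_e·A·C_max)²).
n_e·A·C_max = 0.35 × 94.2 × 0.000126 = 0.004154 kg/m.
D = 0.525²/(4π × 431 × 0.004154²) = 2.95 m²/day.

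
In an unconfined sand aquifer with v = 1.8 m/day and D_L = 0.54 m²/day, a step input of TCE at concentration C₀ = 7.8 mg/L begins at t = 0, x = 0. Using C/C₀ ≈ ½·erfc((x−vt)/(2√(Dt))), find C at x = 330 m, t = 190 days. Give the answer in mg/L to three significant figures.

6.23 mg/L

For a continuous step input, C/C₀ ≈ ½·erfc((x−vt)/(2√(Dt))).
vt = 1.8 × 190 = 342 m and 2√(Dt) = 2√(0.54 × 190) = 20.26 m.
Argument (x−vt)/(2√(Dt)) = (330 − 342)/20.26 = -0.5923; ½·erfc(-0.5923) = 0.7989.
C = 7.8 × 0.7989 = 6.23 mg/L.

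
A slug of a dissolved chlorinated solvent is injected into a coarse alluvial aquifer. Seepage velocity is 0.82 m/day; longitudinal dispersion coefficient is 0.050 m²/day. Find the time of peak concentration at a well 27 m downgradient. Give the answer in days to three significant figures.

For the 1D instantaneous-source solution, setting ∂C/∂t = 0 at fixed x gives v²t² + 2Dt − x² = 0, so t = (√(D² + v²x²) − D)/v².
√(D² + v²x²) = √(0.050² + 0.82² × 27²) = 22.14; v² = 0.6724.
t = (22.14 − 0.050)/0.6724 = 32.9 days (vs. the pure-advection estimate x/v = 32.9 d).

32.9 days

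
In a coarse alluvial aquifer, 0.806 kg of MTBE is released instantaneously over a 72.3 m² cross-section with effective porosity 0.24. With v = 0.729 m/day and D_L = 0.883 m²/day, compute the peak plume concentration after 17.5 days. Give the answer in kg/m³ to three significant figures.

The peak of an instantaneous 1D plume sits at x = vt; there the Gaussian factor is 1 and C_max = M/(n_e·A·√(4πDt)), where n_e·A is the pore area the mass is dissolved in.
√(4πDt) = √(4π × 0.883 × 17.5) = 13.93 m, so C_max = 0.806/(0.24 × 72.3 × 13.93) = 0.00333 kg/m³.

0.00333 kg/m³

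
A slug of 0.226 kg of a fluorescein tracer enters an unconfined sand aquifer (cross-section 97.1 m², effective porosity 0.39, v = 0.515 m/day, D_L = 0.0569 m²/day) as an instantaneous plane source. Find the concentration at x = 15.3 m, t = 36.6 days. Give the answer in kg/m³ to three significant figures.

0.000257 kg/m³

For an instantaneous plane source, C(x,t) = M/(n_e·A·√(4πDt)) · exp(−(x−vt)²/(4Dt)), with n_e·A the pore (flow) area.
Plume center vt = 0.515 × 36.6 = 18.849 m, so the well at 15.3 m is 3.549 m upgradient of the peak.
√(4πDt) = 5.116 m, giving peak height M/(n_e·A·√(4πDt)) = 0.226/(0.39 × 97.1 × 5.116) = 0.001167 kg/m³.
(x−vt)²/(4Dt) = (-3.549)²/(4 × 0.0569 × 36.6) = 1.512; exp(−1.512) = 0.2205.
C = 0.001167 × 0.2205 = 0.000257 kg/m³.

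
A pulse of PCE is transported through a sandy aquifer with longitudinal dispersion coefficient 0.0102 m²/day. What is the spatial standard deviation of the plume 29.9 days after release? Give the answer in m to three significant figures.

Dispersive spreading gives a Gaussian with σ² = 2Dt; advection only shifts the center.
σ = √(2 × 0.0102 × 29.9) = 0.781 m.

0.781 m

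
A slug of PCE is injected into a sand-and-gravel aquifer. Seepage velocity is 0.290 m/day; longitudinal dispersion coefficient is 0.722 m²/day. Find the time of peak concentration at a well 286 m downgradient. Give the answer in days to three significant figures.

For the 1D instantaneous-source solution, setting ∂C/∂t = 0 at fixed x gives v²t² + 2Dt − x² = 0, so t = (√(D² + v²x²) − D)/v².
√(D² + v²x²) = √(0.722² + 0.290² × 286²) = 82.94; v² = 0.0841.
t = (82.94 − 0.722)/0.0841 = 978 days (vs. the pure-advection estimate x/v = 986 d).

978 days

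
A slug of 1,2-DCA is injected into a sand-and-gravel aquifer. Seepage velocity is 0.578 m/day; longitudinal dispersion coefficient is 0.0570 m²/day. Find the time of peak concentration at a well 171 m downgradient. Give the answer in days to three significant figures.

For the 1D instantaneous-source solution, setting ∂C/∂t = 0 at fixed x gives v²t² + 2Dt − x² = 0, so t = (√(D² + v²x²) − D)/v².
√(D² + v²x²) = √(0.0570² + 0.578² × 171²) = 98.84; v² = 0.334084.
t = (98.84 − 0.0570)/0.334084 = 296 days (vs. the pure-advection estimate x/v = 296 d).

296 days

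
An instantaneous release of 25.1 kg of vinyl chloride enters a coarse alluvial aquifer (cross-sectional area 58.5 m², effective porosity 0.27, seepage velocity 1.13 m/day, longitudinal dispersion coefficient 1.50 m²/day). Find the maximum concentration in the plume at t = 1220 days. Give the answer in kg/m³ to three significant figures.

The peak of an instantaneous 1D plume sits at x = vt; there the Gaussian factor is 1 and C_max = M/(n_e·A·√(4πDt)), where n_e·A is the pore area the mass is dissolved in.
√(4πDt) = √(4π × 1.50 × 1220) = 151.6 m, so C_max = 25.1/(0.27 × 58.5 × 151.6) = 0.0105 kg/m³.

0.0105 kg/m³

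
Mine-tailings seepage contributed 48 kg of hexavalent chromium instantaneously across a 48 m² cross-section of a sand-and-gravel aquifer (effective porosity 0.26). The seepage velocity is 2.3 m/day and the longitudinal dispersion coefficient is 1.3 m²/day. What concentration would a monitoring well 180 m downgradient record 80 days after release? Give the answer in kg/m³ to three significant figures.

For an instantaneous plane source, C(x,t) = M/(n_e·A·√(4πDt)) · exp(−(x−vt)²/(4Dt)), with n_e·A the pore (flow) area.
Plume center vt = 2.3 × 80 = 184 m, so the well at 180 m is 4 m upgradient of the peak.
√(4πDt) = 36.15 m, giving peak height M/(n_e·A·√(4πDt)) = 48/(0.26 × 48 × 36.15) = 0.1064 kg/m³.
(x−vt)²/(4Dt) = (-4)²/(4 × 1.3 × 80) = 0.03846; exp(−0.03846) = 0.9623.
C = 0.1064 × 0.9623 = 0.102 kg/m³.

0.102 kg/m³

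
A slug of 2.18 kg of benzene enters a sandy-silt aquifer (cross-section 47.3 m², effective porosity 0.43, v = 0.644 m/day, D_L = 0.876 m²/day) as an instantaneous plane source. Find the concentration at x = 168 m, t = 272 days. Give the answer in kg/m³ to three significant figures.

0.00186 kg/m³

For an instantaneous plane source, C(x,t) = M/(n_e·A·√(4πDt)) · exp(−(x−vt)²/(4Dt)), with n_e·A the pore (flow) area.
Plume center vt = 0.644 × 272 = 175.168 m, so the well at 168 m is 7.168 m upgradient of the peak.
√(4πDt) = 54.72 m, giving peak height M/(n_e·A·√(4πDt)) = 2.18/(0.43 × 47.3 × 54.72) = 0.001959 kg/m³.
(x−vt)²/(4Dt) = (-7.168)²/(4 × 0.876 × 272) = 0.05391; exp(−0.05391) = 0.9475.
C = 0.001959 × 0.9475 = 0.00186 kg/m³.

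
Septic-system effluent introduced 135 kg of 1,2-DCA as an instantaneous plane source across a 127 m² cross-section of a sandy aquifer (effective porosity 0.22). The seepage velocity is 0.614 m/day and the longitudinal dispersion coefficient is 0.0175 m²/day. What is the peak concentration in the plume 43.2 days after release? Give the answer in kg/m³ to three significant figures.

1.57 kg/m³

The peak of an instantaneous 1D plume sits at x = vt; there the Gaussian factor is 1 and C_max = M/(n_e·A·√(4πDt)), where n_e·A is the pore area the mass is dissolved in.
√(4πDt) = √(4π × 0.0175 × 43.2) = 3.082 m, so C_max = 135/(0.22 × 127 × 3.082) = 1.57 kg/m³.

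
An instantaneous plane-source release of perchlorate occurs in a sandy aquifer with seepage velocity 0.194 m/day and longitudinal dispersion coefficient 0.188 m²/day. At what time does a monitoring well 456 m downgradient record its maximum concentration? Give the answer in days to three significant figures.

2350 days

For the 1D instantaneous-source solution, setting ∂C/∂t = 0 at fixed x gives v²t² + 2Dt − x² = 0, so t = (√(D² + v²x²) − D)/v².
√(D² + v²x²) = √(0.188² + 0.194² × 456²) = 88.46; v² = 0.037636.
t = (88.46 − 0.188)/0.037636 = 2350 days (vs. the pure-advection estimate x/v = 2350 d).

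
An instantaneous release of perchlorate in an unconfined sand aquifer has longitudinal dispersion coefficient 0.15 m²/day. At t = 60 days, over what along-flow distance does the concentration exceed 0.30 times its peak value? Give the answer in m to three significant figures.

13.2 m

The plume is Gaussian with σ = √(2Dt) = √(2 × 0.15 × 60) = 4.243 m.
C/C_peak = exp(−Δx²/(2σ²)) = 0.30 ⇒ Δx = σ·√(−2 ln 0.30) = 4.243 × 1.552 = 6.585 m.
Width = 2Δx = 13.2 m.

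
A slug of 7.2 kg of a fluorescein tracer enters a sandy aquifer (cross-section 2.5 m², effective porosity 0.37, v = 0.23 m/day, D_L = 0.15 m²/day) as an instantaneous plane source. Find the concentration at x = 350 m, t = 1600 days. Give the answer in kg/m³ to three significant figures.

For an instantaneous plane source, C(x,t) = M/(n_e·A·√(4πDt)) · exp(−(x−vt)²/(4Dt)), with n_e·A the pore (flow) area.
Plume center vt = 0.23 × 1600 = 368 m, so the well at 350 m is 18 m upgradient of the peak.
√(4πDt) = 54.92 m, giving peak height M/(n_e·A·√(4πDt)) = 7.2/(0.37 × 2.5 × 54.92) = 0.1417 kg/m³.
(x−vt)²/(4Dt) = (-18)²/(4 × 0.15 × 1600) = 0.3375; exp(−0.3375) = 0.7136.
C = 0.1417 × 0.7136 = 0.101 kg/m³.

0.101 kg/m³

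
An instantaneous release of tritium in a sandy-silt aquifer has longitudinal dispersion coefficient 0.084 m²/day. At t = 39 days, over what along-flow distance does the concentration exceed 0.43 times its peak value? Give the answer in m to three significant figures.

6.65 m

The plume is Gaussian with σ = √(2Dt) = √(2 × 0.084 × 39) = 2.560 m.
C/C_peak = exp(−Δx²/(2σ²)) = 0.43 ⇒ Δx = σ·√(−2 ln 0.43) = 2.560 × 1.299 = 3.325 m.
Width = 2Δx = 6.65 m.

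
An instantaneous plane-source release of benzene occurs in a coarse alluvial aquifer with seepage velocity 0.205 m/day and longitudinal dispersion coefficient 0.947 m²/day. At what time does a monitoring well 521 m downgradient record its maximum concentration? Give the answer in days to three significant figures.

For the 1D instantaneous-source solution, setting ∂C/∂t = 0 at fixed x gives v²t² + 2Dt − x² = 0, so t = (√(D² + v²x²) − D)/v².
√(D² + v²x²) = √(0.947² + 0.205² × 521²) = 106.8; v² = 0.042025.
t = (106.8 − 0.947)/0.042025 = 2520 days (vs. the pure-advection estimate x/v = 2540 d).

2520 days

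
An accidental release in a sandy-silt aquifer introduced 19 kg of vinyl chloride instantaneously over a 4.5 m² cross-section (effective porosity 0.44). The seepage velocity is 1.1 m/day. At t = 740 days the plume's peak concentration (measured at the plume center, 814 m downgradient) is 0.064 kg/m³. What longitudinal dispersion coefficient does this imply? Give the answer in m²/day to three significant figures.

At the plume center C_max = M/(n_e·A·√(4πDt)), so D = M²/(4πt·(n_e·A·C_max)²).
n_e·A·C_max = 0.44 × 4.5 × 0.064 = 0.1267 kg/m.
D = 19²/(4π × 740 × 0.1267²) = 2.42 m²/day.

2.42 m²/day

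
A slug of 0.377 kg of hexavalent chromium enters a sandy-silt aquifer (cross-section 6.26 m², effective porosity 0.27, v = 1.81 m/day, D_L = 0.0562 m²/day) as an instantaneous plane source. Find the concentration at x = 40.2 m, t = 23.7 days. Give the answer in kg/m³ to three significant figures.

0.0139 kg/m³

For an instantaneous plane source, C(x,t) = M/(n_e·A·√(4πDt)) · exp(−(x−vt)²/(4Dt)), with n_e·A the pore (flow) area.
Plume center vt = 1.81 × 23.7 = 42.897 m, so the well at 40.2 m is 2.697 m upgradient of the peak.
√(4πDt) = 4.091 m, giving peak height M/(n_e·A·√(4πDt)) = 0.377/(0.27 × 6.26 × 4.091) = 0.05452 kg/m³.
(x−vt)²/(4Dt) = (-2.697)²/(4 × 0.0562 × 23.7) = 1.365; exp(−1.365) = 0.2554.
C = 0.05452 × 0.2554 = 0.0139 kg/m³.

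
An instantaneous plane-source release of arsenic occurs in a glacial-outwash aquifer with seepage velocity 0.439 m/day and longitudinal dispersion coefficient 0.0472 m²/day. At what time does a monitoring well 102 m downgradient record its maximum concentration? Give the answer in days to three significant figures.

232 days

For the 1D instantaneous-source solution, setting ∂C/∂t = 0 at fixed x gives v²t² + 2Dt − x² = 0, so t = (√(D² + v²x²) − D)/v².
√(D² + v²x²) = √(0.0472² + 0.439² × 102²) = 44.78; v² = 0.192721.
t = (44.78 − 0.0472)/0.192721 = 232 days (vs. the pure-advection estimate x/v = 232 d).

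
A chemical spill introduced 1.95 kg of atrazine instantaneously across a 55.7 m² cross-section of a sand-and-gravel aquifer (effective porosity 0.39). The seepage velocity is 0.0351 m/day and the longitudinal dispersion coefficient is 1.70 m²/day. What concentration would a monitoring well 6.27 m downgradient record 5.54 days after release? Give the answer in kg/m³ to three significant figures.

For an instantaneous plane source, C(x,t) = M/(n_e·A·√(4πDt)) · exp(−(x−vt)²/(4Dt)), with n_e·A the pore (flow) area.
Plume center vt = 0.0351 × 5.54 = 0.194454 m, so the well at 6.27 m is 6.075546 m downgradient of the peak.
√(4πDt) = 10.88 m, giving peak height M/(n_e·A·√(4πDt)) = 1.95/(0.39 × 55.7 × 10.88) = 0.008251 kg/m³.
(x−vt)²/(4Dt) = (6.075546)²/(4 × 1.70 × 5.54) = 0.9798; exp(−0.9798) = 0.3754.
C = 0.008251 × 0.3754 = 0.00310 kg/m³.

0.00310 kg/m³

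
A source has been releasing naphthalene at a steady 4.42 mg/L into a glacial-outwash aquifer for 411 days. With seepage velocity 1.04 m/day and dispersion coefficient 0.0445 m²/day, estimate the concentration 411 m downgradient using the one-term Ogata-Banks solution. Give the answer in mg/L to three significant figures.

4.41 mg/L

For a continuous step input, C/C₀ ≈ ½·erfc((x−vt)/(2√(Dt))).
vt = 1.04 × 411 = 427.44 m and 2√(Dt) = 2√(0.0445 × 411) = 8.553 m.
Argument (x−vt)/(2√(Dt)) = (411 − 427.44)/8.553 = -1.922; ½·erfc(-1.922) = 0.9967.
C = 4.42 × 0.9967 = 4.41 mg/L.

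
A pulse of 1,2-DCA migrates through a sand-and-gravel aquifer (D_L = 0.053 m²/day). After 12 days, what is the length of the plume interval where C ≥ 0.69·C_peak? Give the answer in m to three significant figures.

The plume is Gaussian with σ = √(2Dt) = √(2 × 0.053 × 12) = 1.128 m.
C/C_peak = exp(−Δx²/(2σ²)) = 0.69 ⇒ Δx = σ·√(−2 ln 0.69) = 1.128 × 0.8615 = 0.9718 m.
Width = 2Δx = 1.94 m.

1.94 m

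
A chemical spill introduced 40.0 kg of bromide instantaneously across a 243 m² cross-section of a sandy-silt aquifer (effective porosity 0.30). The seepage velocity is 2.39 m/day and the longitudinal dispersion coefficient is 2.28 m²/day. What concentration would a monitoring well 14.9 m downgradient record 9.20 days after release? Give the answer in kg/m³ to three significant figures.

For an instantaneous plane source, C(x,t) = M/(n_e·A·√(4πDt)) · exp(−(x−vt)²/(4Dt)), with n_e·A the pore (flow) area.
Plume center vt = 2.39 × 9.20 = 21.988 m, so the well at 14.9 m is 7.088 m upgradient of the peak.
√(4πDt) = 16.24 m, giving peak height M/(n_e·A·√(4πDt)) = 40.0/(0.30 × 243 × 16.24) = 0.03379 kg/m³.
(x−vt)²/(4Dt) = (-7.088)²/(4 × 2.28 × 9.20) = 0.5988; exp(−0.5988) = 0.5495.
C = 0.03379 × 0.5495 = 0.0186 kg/m³.

0.0186 kg/m³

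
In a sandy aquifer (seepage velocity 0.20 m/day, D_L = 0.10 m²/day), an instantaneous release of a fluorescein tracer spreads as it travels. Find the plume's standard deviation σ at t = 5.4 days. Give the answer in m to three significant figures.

Dispersive spreading gives a Gaussian with σ² = 2Dt; advection only shifts the center.
σ = √(2 × 0.10 × 5.4) = 1.04 m.

1.04 m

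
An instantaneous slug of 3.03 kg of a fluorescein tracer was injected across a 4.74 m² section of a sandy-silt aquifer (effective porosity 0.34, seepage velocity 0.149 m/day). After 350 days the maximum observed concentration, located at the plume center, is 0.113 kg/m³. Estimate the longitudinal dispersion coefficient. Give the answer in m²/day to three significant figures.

At the plume center C_max = M/(n_e·A·√(4πDt)), so D = M²/(4πt·(n_e·A·C_max)²).
n_e·A·C_max = 0.34 × 4.74 × 0.113 = 0.1821 kg/m.
D = 3.03²/(4π × 350 × 0.1821²) = 0.0629 m²/day.

0.0629 m²/day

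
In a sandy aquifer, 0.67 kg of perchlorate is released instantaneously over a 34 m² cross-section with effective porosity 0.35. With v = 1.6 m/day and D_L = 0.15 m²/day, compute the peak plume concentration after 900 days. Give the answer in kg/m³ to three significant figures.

The peak of an instantaneous 1D plume sits at x = vt; there the Gaussian factor is 1 and C_max = M/(n_e·A·√(4πDt)), where n_e·A is the pore area the mass is dissolved in.
√(4πDt) = √(4π × 0.15 × 900) = 41.19 m, so C_max = 0.67/(0.35 × 34 × 41.19) = 0.00137 kg/m³.

0.00137 kg/m³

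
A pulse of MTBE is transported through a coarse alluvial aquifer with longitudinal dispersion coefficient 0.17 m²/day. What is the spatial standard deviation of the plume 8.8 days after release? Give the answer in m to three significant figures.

1.73 m

Dispersive spreading gives a Gaussian with σ² = 2Dt; advection only shifts the center.
σ = √(2 × 0.17 × 8.8) = 1.73 m.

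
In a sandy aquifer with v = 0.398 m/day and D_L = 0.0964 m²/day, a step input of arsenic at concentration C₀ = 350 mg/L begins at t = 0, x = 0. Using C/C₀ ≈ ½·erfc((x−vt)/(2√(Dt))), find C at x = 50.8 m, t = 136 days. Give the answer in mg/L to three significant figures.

260 mg/L

For a continuous step input, C/C₀ ≈ ½·erfc((x−vt)/(2√(Dt))).
vt = 0.398 × 136 = 54.128 m and 2√(Dt) = 2√(0.0964 × 136) = 7.242 m.
Argument (x−vt)/(2√(Dt)) = (50.8 − 54.128)/7.242 = -0.4595; ½·erfc(-0.4595) = 0.7421.
C = 350 × 0.7421 = 260 mg/L.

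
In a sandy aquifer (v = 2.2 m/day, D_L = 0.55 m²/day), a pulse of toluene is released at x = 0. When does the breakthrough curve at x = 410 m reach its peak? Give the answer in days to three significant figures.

186 days

For the 1D instantaneous-source solution, setting ∂C/∂t = 0 at fixed x gives v²t² + 2Dt − x² = 0, so t = (√(D² + v²x²) − D)/v².
√(D² + v²x²) = √(0.55² + 2.2² × 410²) = 902.0; v² = 4.84.
t = (902.0 − 0.55)/4.84 = 186 days (vs. the pure-advection estimate x/v = 186 d).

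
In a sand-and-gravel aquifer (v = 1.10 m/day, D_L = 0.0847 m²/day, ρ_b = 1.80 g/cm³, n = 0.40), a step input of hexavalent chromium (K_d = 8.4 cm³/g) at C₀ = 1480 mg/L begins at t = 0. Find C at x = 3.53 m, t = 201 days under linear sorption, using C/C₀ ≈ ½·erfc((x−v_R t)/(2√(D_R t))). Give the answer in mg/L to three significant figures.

Retardation factor R = 1 + ρ_b·K_d/n = 1 + 1.80 × 8.4/0.40 = 38.80.
Sorption retards both mechanisms: v_R = v/R = 0.02835 m/day, D_R = D/R = 0.002183 m²/day.
v_R·t = 0.02835 × 201 = 5.69835 m; 2√(D_R t) = 1.325 m; argument = (3.53 − 5.69835)/1.325 = -1.636.
C = C₀ × ½·erfc(-1.636) = 1480 × 0.9897 = 1460 mg/L.

1460 mg/L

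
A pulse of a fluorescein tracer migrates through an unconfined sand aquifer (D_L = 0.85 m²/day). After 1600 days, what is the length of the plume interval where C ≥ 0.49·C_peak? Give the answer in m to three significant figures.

125 m

The plume is Gaussian with σ = √(2Dt) = √(2 × 0.85 × 1600) = 52.15 m.
C/C_peak = exp(−Δx²/(2σ²)) = 0.49 ⇒ Δx = σ·√(−2 ln 0.49) = 52.15 × 1.194 = 62.27 m.
Width = 2Δx = 125 m.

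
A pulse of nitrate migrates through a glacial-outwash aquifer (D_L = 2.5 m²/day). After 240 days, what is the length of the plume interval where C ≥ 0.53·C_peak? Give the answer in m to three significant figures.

The plume is Gaussian with σ = √(2Dt) = √(2 × 2.5 × 240) = 34.64 m.
C/C_peak = exp(−Δx²/(2σ²)) = 0.53 ⇒ Δx = σ·√(−2 ln 0.53) = 34.64 × 1.127 = 39.04 m.
Width = 2Δx = 78.1 m.

78.1 m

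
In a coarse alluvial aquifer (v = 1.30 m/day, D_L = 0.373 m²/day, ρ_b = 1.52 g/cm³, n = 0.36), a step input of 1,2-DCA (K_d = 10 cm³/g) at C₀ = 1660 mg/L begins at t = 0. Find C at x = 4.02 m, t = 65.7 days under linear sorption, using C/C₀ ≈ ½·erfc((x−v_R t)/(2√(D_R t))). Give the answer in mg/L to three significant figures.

45.6 mg/L

Retardation factor R = 1 + ρ_b·K_d/n = 1 + 1.52 × 10/0.36 = 43.22.
Sorption retards both mechanisms: v_R = v/R = 0.03008 m/day, D_R = D/R = 0.008630 m²/day.
v_R·t = 0.03008 × 65.7 = 1.976256 m; 2√(D_R t) = 1.506 m; argument = (4.02 − 1.976256)/1.506 = 1.357.
C = C₀ × ½·erfc(1.357) = 1660 × 0.02749 = 45.6 mg/L.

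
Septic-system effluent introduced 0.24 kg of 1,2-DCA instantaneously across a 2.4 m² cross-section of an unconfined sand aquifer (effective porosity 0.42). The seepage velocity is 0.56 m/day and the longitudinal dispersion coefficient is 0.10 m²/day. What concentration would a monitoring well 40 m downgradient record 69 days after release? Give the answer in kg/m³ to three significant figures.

0.0239 kg/m³

For an instantaneous plane source, C(x,t) = M/(n_e·A·√(4πDt)) · exp(−(x−vt)²/(4Dt)), with n_e·A the pore (flow) area.
Plume center vt = 0.56 × 69 = 38.64 m, so the well at 40 m is 1.36 m downgradient of the peak.
√(4πDt) = 9.312 m, giving peak height M/(n_e·A·√(4πDt)) = 0.24/(0.42 × 2.4 × 9.312) = 0.02557 kg/m³.
(x−vt)²/(4Dt) = (1.36)²/(4 × 0.10 × 69) = 0.06701; exp(−0.06701) = 0.9352.
C = 0.02557 × 0.9352 = 0.0239 kg/m³.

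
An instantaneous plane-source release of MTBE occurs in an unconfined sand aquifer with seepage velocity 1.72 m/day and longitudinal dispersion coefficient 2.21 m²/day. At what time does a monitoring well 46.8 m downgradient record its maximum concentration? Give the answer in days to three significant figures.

For the 1D instantaneous-source solution, setting ∂C/∂t = 0 at fixed x gives v²t² + 2Dt − x² = 0, so t = (√(D² + v²x²) − D)/v².
√(D² + v²x²) = √(2.21² + 1.72² × 46.8²) = 80.53; v² = 2.9584.
t = (80.53 − 2.21)/2.9584 = 26.5 days (vs. the pure-advection estimate x/v = 27.2 d).

26.5 days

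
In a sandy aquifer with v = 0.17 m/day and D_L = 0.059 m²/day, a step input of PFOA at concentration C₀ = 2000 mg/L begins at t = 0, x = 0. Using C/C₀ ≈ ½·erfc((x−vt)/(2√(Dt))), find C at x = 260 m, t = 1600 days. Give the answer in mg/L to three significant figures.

For a continuous step input, C/C₀ ≈ ½·erfc((x−vt)/(2√(Dt))).
vt = 0.17 × 1600 = 272 m and 2√(Dt) = 2√(0.059 × 1600) = 19.43 m.
Argument (x−vt)/(2√(Dt)) = (260 − 272)/19.43 = -0.6176; ½·erfc(-0.6176) = 0.8088.
C = 2000 × 0.8088 = 1620 mg/L.

1620 mg/L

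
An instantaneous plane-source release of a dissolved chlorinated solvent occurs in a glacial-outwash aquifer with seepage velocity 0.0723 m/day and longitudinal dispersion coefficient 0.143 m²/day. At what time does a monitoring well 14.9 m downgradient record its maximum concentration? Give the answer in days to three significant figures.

181 days

For the 1D instantaneous-source solution, setting ∂C/∂t = 0 at fixed x gives v²t² + 2Dt − x² = 0, so t = (√(D² + v²x²) − D)/v².
√(D² + v²x²) = √(0.143² + 0.0723² × 14.9²) = 1.087; v² = 0.00522729.
t = (1.087 − 0.143)/0.00522729 = 181 days (vs. the pure-advection estimate x/v = 206 d).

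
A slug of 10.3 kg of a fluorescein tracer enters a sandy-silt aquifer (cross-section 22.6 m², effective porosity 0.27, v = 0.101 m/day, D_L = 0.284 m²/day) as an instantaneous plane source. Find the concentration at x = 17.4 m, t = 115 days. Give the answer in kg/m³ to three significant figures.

For an instantaneous plane source, C(x,t) = M/(n_e·A·√(4πDt)) · exp(−(x−vt)²/(4Dt)), with n_e·A the pore (flow) area.
Plume center vt = 0.101 × 115 = 11.615 m, so the well at 17.4 m is 5.785 m downgradient of the peak.
√(4πDt) = 20.26 m, giving peak height M/(n_e·A·√(4πDt)) = 10.3/(0.27 × 22.6 × 20.26) = 0.08332 kg/m³.
(x−vt)²/(4Dt) = (5.785)²/(4 × 0.284 × 115) = 0.2562; exp(−0.2562) = 0.7740.
C = 0.08332 × 0.7740 = 0.0645 kg/m³.

0.0645 kg/m³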